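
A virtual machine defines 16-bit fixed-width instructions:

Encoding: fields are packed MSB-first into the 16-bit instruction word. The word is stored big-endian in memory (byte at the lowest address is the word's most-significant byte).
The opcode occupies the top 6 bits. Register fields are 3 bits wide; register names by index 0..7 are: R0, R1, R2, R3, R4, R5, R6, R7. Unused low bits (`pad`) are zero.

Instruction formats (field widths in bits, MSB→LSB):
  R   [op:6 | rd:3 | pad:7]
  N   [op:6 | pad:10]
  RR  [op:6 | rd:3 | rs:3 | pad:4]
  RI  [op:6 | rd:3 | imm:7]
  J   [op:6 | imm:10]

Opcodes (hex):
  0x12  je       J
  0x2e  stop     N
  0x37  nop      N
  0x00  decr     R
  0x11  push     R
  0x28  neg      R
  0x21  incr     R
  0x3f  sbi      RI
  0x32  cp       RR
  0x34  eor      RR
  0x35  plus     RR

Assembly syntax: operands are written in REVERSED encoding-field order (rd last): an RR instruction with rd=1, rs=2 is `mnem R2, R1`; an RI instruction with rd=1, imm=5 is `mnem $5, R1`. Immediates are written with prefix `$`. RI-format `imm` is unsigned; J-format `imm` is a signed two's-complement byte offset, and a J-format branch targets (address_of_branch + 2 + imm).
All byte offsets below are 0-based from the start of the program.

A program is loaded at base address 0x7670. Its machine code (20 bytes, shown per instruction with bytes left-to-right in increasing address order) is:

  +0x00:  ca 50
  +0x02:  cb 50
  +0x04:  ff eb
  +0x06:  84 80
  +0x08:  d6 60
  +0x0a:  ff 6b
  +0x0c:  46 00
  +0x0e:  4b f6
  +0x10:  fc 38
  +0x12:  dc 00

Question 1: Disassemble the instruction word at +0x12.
[12] dc 00 → 0xdc00
  top 6b → 0x37 → nop [N]

nop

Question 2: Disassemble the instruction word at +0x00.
off 0x00: read ca 50 as big → 0xca50
  opcode bits[15:10]=0x32: cp/RR
  rd@[9:7]=0x4 ⇒ R4
  rs@[6:4]=0x5 ⇒ R5

cp R5, R4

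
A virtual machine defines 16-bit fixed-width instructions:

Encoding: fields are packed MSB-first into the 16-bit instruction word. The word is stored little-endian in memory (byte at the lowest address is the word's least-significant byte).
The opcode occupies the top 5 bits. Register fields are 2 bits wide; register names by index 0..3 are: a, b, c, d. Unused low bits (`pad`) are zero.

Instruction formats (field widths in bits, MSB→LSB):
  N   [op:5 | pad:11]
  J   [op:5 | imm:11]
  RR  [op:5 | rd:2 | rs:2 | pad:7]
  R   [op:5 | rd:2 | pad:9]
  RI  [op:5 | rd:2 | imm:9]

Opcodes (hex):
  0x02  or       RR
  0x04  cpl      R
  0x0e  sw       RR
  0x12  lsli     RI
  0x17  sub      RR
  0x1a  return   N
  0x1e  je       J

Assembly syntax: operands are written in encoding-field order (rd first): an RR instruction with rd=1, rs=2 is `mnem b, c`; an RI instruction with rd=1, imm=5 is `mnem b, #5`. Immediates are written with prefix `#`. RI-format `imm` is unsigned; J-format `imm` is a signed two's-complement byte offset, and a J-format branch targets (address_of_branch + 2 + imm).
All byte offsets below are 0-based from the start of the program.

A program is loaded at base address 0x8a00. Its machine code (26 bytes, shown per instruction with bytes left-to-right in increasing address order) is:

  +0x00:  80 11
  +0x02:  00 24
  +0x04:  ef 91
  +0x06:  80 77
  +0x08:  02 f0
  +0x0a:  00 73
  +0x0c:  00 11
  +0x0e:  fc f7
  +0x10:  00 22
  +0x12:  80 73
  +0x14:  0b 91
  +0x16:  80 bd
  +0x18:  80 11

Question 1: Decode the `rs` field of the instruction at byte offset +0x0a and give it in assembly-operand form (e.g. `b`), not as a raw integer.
+0x0a: 00 73 ⇒ word 0x7300 (little)
  opcode bits[15:11]=0xe: sw/RR
  rd: (w>>9)&0x3=0x1 → b
  rs: (w>>7)&0x3=0x2 → c

c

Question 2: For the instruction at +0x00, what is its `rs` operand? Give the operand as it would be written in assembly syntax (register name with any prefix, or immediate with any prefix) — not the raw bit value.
d

+0x00: 80 11 ⇒ word 0x1180 (little)
  opcode bits[15:11]=0x2: or/RR
  [10:9] rd=0 = a
  [8:7] rs=3 = d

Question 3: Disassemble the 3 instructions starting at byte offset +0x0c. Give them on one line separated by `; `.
off 0x0c: read 00 11 as little → 0x1100
  top 5b → 0x2 → or [RR]
  [10:9] rd=0 = a
  [8:7] rs=2 = c
off 0x0e: read fc f7 as little → 0xf7fc
  top 5b → 0x1e → je [J]
  [10:0] imm=2044 (s11→-4) = #-4
off 0x10: read 00 22 as little → 0x2200
  top 5b → 0x4 → cpl [R]
  [10:9] rd=1 = b

or a, c; je #-4; cpl b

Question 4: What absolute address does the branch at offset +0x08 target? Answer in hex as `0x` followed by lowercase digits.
@+08  little-endian(02 f0) = 0xf002
  top 5b → 0x1e → je [J]
  imm: (w>>0)&0x7ff=0x2 → #2
  target = base 0x8a00 + off 0x08 + 2 + imm 2 = 0x8a0c

0x8a0c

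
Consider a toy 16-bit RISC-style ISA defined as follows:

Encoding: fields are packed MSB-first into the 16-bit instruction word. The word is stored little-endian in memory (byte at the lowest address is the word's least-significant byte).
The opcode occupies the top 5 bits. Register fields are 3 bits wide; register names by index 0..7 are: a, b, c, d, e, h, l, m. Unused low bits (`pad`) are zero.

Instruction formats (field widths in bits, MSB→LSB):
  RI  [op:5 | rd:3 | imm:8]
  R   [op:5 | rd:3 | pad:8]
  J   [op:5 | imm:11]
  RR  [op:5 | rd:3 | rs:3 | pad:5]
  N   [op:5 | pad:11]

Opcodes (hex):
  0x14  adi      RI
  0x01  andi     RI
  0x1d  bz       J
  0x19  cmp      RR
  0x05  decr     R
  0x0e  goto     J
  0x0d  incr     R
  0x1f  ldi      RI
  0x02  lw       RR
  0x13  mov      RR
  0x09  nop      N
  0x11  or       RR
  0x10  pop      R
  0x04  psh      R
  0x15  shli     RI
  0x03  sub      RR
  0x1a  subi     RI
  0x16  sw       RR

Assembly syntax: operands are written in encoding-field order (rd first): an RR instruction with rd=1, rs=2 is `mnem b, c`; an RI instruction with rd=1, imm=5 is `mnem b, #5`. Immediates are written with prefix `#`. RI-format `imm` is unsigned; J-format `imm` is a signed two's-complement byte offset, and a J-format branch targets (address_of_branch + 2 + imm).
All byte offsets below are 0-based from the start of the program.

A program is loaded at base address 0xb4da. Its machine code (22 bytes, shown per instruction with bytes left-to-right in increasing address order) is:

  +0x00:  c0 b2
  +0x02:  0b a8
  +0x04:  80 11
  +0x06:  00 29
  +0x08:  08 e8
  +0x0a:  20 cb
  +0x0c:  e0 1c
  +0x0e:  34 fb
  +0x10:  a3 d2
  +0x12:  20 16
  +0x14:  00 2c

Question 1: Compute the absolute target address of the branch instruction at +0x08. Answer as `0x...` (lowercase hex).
0xb4ec

@+08  little-endian(08 e8) = 0xe808
  op=0xe808>>11=0x1d ⇒ bz (J)
  imm@[10:0]=0x8 ⇒ #8
  target = base 0xb4da + off 0x08 + 2 + imm 8 = 0xb4ec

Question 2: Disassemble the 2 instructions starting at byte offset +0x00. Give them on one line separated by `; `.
sw c, l; shli a, #11

@+00  little-endian(c0 b2) = 0xb2c0
  op=0xb2c0>>11=0x16 ⇒ sw (RR)
  [10:8] rd=2 = c
  [7:5] rs=6 = l
@+02  little-endian(0b a8) = 0xa80b
  op=0xa80b>>11=0x15 ⇒ shli (RI)
  [10:8] rd=0 = a
  [7:0] imm=11 = #11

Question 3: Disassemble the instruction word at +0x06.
+0x06: 00 29 ⇒ word 0x2900 (little)
  opcode bits[15:11]=0x5: decr/R
  rd: (w>>8)&0x7=0x1 → b

decr b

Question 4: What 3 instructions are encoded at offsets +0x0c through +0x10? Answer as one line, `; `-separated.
@+0c  little-endian(e0 1c) = 0x1ce0
  opcode bits[15:11]=0x3: sub/RR
  rd: (w>>8)&0x7=0x4 → e
  rs: (w>>5)&0x7=0x7 → m
@+0e  little-endian(34 fb) = 0xfb34
  opcode bits[15:11]=0x1f: ldi/RI
  rd: (w>>8)&0x7=0x3 → d
  imm: (w>>0)&0xff=0x34 → #52
@+10  little-endian(a3 d2) = 0xd2a3
  opcode bits[15:11]=0x1a: subi/RI
  rd: (w>>8)&0x7=0x2 → c
  imm: (w>>0)&0xff=0xa3 → #163

sub e, m; ldi d, #52; subi c, #163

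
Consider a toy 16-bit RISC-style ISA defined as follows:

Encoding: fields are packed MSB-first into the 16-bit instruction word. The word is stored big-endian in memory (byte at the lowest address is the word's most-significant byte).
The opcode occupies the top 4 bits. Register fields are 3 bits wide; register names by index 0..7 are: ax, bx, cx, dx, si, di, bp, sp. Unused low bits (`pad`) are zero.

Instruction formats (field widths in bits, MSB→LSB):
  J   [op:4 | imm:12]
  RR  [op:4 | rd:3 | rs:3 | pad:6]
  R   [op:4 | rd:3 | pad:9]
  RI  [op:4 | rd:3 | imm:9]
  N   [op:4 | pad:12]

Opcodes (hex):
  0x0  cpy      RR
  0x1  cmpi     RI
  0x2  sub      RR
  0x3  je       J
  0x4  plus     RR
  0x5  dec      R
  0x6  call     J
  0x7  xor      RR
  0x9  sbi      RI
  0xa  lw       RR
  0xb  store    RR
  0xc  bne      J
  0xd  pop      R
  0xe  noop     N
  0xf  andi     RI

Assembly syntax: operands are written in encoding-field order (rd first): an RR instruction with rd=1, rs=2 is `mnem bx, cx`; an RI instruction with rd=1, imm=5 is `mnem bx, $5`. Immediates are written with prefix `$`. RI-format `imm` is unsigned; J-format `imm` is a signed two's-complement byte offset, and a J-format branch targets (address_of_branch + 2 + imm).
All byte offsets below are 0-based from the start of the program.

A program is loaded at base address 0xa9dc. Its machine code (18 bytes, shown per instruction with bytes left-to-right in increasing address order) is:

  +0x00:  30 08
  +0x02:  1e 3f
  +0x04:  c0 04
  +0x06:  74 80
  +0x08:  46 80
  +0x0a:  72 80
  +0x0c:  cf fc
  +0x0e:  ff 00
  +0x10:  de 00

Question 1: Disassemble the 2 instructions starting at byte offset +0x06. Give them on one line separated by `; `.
xor cx, cx; plus dx, cx

@+06  big-endian(74 80) = 0x7480
  opcode bits[15:12]=0x7: xor/RR
  rd: (w>>9)&0x7=0x2 → cx
  rs: (w>>6)&0x7=0x2 → cx
@+08  big-endian(46 80) = 0x4680
  opcode bits[15:12]=0x4: plus/RR
  rd: (w>>9)&0x7=0x3 → dx
  rs: (w>>6)&0x7=0x2 → cx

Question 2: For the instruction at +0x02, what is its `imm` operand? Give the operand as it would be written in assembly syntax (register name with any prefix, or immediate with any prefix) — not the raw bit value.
$63

[02] 1e 3f → 0x1e3f
  opcode bits[15:12]=0x1: cmpi/RI
  rd@[11:9]=0x7 ⇒ sp
  imm@[8:0]=0x3f ⇒ $63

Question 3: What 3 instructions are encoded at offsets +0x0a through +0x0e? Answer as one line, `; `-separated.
+0x0a: 72 80 ⇒ word 0x7280 (big)
  top 4b → 0x7 → xor [RR]
  [11:9] rd=1 = bx
  [8:6] rs=2 = cx
+0x0c: cf fc ⇒ word 0xcffc (big)
  top 4b → 0xc → bne [J]
  [11:0] imm=4092 (s12→-4) = $-4
+0x0e: ff 00 ⇒ word 0xff00 (big)
  top 4b → 0xf → andi [RI]
  [11:9] rd=7 = sp
  [8:0] imm=256 = $256

xor bx, cx; bne $-4; andi sp, $256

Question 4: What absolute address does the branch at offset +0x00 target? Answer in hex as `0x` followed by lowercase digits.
0xa9e6

[00] 30 08 → 0x3008
  op=0x3008>>12=0x3 ⇒ je (J)
  [11:0] imm=8 = $8
  target = base 0xa9dc + off 0x00 + 2 + imm 8 = 0xa9e6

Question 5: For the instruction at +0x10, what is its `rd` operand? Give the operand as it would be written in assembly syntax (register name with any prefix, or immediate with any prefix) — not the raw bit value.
off 0x10: read de 00 as big → 0xde00
  top 4b → 0xd → pop [R]
  rd: (w>>9)&0x7=0x7 → sp

sp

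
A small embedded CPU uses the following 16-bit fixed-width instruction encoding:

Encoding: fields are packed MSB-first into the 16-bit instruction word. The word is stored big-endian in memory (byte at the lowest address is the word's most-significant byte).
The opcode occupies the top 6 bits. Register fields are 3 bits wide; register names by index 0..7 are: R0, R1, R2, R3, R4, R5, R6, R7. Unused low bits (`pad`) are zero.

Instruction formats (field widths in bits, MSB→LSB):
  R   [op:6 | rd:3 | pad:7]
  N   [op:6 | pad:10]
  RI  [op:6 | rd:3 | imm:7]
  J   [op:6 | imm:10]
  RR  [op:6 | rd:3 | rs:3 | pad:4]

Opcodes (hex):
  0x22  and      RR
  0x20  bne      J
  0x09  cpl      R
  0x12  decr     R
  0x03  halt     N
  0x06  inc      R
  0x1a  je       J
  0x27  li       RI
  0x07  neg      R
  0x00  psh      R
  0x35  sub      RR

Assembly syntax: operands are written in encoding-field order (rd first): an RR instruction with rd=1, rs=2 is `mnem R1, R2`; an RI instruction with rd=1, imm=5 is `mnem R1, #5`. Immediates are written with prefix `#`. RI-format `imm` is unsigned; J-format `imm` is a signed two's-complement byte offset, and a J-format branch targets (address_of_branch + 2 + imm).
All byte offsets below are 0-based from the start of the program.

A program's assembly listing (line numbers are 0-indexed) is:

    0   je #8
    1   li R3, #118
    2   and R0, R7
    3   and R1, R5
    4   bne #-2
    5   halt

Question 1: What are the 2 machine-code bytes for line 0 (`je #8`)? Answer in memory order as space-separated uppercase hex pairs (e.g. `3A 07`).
68 08

0. je fields op=0x1a:6|imm=8:10 → word 6808h → 68 08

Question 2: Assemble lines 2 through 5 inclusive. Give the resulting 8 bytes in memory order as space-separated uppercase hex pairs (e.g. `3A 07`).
88 70 88 D0 83 FE 0C 00

2. and fields op=0x22:6|rd=0:3|rs=7:3|pad=0:4 → word 8870h → 88 70
3. and fields op=0x22:6|rd=1:3|rs=5:3|pad=0:4 → word 88d0h → 88 d0
4. bne fields op=0x20:6|imm=-2:10 → word 83feh → 83 fe
5. halt fields op=0x3:6|pad=0:10 → word 0c00h → 0c 00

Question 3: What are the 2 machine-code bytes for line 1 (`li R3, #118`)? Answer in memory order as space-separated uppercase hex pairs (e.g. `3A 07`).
1. li fields op=0x27:6|rd=3:3|imm=118:7 → word 9df6h → 9d f6

9D F6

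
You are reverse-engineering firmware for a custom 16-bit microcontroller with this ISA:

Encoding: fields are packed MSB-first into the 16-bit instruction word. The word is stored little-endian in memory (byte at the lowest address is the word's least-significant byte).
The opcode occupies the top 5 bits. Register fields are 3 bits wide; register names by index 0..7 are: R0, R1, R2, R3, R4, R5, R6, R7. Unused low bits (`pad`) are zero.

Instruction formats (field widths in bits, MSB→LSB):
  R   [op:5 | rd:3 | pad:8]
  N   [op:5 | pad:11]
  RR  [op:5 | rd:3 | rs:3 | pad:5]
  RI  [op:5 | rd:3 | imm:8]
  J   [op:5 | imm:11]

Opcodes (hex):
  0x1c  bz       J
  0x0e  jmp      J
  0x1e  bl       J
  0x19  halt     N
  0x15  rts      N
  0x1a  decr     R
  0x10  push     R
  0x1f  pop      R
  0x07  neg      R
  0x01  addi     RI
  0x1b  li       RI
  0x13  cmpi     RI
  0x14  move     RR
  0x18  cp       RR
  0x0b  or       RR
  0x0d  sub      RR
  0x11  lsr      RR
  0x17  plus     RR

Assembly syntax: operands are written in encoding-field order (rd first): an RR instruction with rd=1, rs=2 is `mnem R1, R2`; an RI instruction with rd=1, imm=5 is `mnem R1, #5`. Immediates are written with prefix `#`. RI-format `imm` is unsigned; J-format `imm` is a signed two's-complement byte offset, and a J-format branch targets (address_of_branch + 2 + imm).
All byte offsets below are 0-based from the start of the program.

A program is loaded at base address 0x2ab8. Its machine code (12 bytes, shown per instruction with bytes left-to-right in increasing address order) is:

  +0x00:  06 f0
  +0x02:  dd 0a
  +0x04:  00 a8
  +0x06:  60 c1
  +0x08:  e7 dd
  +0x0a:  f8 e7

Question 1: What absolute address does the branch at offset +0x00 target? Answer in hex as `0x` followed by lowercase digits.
0x2ac0

[00] 06 f0 → 0xf006
  opcode bits[15:11]=0x1e: bl/J
  imm@[10:0]=0x6 ⇒ #6
  target = base 0x2ab8 + off 0x00 + 2 + imm 6 = 0x2ac0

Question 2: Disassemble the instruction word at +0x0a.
bz #-8

+0x0a: f8 e7 ⇒ word 0xe7f8 (little)
  op=0xe7f8>>11=0x1c ⇒ bz (J)
  imm@[10:0]=0x7f8 (s11→-8) ⇒ #-8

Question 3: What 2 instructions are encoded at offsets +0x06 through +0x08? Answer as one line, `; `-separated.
[06] 60 c1 → 0xc160
  opcode bits[15:11]=0x18: cp/RR
  rd@[10:8]=0x1 ⇒ R1
  rs@[7:5]=0x3 ⇒ R3
[08] e7 dd → 0xdde7
  opcode bits[15:11]=0x1b: li/RI
  rd@[10:8]=0x5 ⇒ R5
  imm@[7:0]=0xe7 ⇒ #231

cp R1, R3; li R5, #231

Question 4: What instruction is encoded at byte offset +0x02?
addi R2, #221

+0x02: dd 0a ⇒ word 0x0add (little)
  opcode bits[15:11]=0x1: addi/RI
  [10:8] rd=2 = R2
  [7:0] imm=221 = #221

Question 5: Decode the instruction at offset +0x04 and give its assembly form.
rts

+0x04: 00 a8 ⇒ word 0xa800 (little)
  op=0xa800>>11=0x15 ⇒ rts (N)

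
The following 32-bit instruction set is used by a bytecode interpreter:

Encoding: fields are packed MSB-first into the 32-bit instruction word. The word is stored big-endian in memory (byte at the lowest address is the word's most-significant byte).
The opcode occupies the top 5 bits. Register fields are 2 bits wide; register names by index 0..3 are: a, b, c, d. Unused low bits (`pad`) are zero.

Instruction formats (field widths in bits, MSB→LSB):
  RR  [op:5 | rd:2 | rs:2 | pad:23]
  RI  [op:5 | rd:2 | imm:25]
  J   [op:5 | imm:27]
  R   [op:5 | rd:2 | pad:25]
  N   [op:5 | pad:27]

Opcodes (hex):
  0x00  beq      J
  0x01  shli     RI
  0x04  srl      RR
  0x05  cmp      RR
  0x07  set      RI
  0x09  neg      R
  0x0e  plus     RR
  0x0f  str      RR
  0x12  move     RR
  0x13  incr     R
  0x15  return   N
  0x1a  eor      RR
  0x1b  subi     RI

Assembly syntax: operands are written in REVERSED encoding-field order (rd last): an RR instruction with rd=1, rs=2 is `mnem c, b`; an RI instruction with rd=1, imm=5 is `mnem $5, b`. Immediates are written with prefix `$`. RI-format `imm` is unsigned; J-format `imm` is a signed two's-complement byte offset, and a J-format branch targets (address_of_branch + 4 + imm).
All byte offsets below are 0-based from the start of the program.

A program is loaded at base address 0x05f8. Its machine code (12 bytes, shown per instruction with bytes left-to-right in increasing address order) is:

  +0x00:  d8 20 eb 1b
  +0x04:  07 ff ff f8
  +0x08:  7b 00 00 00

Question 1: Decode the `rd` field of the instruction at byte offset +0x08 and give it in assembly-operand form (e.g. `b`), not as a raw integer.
[08] 7b 00 00 00 → 0x7b000000
  opcode bits[31:27]=0xf: str/RR
  rd@[26:25]=0x1 ⇒ b
  rs@[24:23]=0x2 ⇒ c

b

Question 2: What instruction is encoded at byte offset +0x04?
off 0x04: read 07 ff ff f8 as big → 0x07fffff8
  top 5b → 0x0 → beq [J]
  imm@[26:0]=0x7fffff8 (s27→-8) ⇒ $-8

beq $-8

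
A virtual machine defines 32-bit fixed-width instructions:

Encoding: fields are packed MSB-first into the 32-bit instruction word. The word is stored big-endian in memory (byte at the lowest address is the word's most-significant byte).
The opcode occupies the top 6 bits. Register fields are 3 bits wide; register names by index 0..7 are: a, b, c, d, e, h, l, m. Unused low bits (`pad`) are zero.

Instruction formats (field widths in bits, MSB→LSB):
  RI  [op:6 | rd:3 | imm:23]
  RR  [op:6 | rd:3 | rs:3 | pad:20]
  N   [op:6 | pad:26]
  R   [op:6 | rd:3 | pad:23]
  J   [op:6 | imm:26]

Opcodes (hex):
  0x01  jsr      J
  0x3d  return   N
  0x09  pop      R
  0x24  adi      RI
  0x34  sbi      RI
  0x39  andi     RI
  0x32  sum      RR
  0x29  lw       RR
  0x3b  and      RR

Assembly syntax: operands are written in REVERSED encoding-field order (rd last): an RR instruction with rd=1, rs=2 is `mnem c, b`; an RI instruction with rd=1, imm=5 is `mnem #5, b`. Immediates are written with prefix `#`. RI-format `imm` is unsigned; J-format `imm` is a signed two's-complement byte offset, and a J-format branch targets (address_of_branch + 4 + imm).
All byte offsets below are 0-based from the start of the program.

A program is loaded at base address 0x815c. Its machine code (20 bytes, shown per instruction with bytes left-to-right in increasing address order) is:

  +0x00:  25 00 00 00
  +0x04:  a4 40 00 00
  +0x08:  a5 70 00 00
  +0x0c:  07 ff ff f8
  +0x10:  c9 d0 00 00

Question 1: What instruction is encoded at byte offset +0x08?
off 0x08: read a5 70 00 00 as big → 0xa5700000
  top 6b → 0x29 → lw [RR]
  rd@[25:23]=0x2 ⇒ c
  rs@[22:20]=0x7 ⇒ m

lw m, c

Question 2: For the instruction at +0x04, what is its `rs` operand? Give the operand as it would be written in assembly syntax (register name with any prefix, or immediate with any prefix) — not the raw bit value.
+0x04: a4 40 00 00 ⇒ word 0xa4400000 (big)
  opcode bits[31:26]=0x29: lw/RR
  [25:23] rd=0 = a
  [22:20] rs=4 = e

e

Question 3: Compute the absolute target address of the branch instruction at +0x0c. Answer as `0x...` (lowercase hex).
+0x0c: 07 ff ff f8 ⇒ word 0x07fffff8 (big)
  op=0x07fffff8>>26=0x1 ⇒ jsr (J)
  imm@[25:0]=0x3fffff8 (s26→-8) ⇒ #-8
  target = base 0x815c + off 0x0c + 4 + imm -8 = 0x8164

0x8164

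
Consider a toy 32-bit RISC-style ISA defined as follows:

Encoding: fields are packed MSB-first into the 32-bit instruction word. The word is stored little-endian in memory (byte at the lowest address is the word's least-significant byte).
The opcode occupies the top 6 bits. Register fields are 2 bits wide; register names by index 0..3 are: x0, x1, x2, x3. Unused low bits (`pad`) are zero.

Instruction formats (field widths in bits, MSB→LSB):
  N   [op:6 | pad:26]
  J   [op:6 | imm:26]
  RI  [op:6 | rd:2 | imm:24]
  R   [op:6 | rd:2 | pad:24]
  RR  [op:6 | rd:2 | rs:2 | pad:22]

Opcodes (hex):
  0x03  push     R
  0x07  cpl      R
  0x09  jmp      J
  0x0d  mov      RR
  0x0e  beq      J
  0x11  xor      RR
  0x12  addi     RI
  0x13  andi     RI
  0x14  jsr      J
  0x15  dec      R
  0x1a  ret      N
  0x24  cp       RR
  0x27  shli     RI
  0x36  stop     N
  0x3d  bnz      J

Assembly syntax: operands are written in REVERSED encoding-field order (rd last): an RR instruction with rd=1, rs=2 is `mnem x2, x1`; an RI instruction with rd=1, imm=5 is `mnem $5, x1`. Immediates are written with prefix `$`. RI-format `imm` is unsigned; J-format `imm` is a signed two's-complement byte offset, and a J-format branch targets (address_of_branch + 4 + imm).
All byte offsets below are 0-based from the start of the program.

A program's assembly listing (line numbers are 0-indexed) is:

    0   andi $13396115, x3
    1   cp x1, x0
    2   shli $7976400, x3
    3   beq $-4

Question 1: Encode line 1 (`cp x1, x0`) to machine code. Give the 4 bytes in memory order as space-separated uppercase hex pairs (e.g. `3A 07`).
line 1 (cp): pack op=0x24:6|rd=0:2|rs=1:2|pad=0:22 = 0x90400000; little→ 00 00 40 90

00 00 40 90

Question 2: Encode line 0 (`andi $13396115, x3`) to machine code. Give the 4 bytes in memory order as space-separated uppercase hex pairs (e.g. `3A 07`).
line 0 (andi): pack op=0x13:6|rd=3:2|imm=13396115:24 = 0x4fcc6893; little→ 93 68 cc 4f

93 68 CC 4F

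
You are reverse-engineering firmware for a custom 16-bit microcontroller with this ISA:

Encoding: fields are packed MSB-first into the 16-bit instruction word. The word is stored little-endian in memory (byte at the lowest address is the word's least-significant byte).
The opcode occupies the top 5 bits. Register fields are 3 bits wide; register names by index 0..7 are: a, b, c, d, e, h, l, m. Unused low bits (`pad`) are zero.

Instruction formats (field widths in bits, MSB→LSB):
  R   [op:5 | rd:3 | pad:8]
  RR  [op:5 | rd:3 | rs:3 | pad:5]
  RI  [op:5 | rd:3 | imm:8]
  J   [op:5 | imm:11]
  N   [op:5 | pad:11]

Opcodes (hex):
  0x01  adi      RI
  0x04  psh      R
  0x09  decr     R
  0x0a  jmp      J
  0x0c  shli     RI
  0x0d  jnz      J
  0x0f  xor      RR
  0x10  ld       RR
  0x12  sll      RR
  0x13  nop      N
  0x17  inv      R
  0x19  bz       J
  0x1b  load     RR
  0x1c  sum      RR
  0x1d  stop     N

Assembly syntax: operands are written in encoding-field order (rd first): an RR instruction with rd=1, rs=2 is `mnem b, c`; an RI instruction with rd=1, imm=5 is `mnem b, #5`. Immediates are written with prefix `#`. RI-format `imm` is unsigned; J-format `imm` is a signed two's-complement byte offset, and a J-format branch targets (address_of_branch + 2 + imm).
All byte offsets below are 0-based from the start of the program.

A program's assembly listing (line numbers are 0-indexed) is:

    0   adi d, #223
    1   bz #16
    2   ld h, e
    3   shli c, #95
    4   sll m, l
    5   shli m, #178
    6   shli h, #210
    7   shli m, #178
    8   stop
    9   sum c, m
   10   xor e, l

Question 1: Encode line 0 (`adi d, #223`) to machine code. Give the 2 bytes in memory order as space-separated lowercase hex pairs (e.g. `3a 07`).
line 0 (adi): pack op=0x1:5|rd=3:3|imm=223:8 = 0x0bdf; little→ df 0b

df 0b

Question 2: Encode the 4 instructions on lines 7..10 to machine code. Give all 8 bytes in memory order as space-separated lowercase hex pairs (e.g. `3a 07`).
line 7 (shli): pack op=0xc:5|rd=7:3|imm=178:8 = 0x67b2; little→ b2 67
line 8 (stop): pack op=0x1d:5|pad=0:11 = 0xe800; little→ 00 e8
line 9 (sum): pack op=0x1c:5|rd=2:3|rs=7:3|pad=0:5 = 0xe2e0; little→ e0 e2
line 10 (xor): pack op=0xf:5|rd=4:3|rs=6:3|pad=0:5 = 0x7cc0; little→ c0 7c

b2 67 00 e8 e0 e2 c0 7c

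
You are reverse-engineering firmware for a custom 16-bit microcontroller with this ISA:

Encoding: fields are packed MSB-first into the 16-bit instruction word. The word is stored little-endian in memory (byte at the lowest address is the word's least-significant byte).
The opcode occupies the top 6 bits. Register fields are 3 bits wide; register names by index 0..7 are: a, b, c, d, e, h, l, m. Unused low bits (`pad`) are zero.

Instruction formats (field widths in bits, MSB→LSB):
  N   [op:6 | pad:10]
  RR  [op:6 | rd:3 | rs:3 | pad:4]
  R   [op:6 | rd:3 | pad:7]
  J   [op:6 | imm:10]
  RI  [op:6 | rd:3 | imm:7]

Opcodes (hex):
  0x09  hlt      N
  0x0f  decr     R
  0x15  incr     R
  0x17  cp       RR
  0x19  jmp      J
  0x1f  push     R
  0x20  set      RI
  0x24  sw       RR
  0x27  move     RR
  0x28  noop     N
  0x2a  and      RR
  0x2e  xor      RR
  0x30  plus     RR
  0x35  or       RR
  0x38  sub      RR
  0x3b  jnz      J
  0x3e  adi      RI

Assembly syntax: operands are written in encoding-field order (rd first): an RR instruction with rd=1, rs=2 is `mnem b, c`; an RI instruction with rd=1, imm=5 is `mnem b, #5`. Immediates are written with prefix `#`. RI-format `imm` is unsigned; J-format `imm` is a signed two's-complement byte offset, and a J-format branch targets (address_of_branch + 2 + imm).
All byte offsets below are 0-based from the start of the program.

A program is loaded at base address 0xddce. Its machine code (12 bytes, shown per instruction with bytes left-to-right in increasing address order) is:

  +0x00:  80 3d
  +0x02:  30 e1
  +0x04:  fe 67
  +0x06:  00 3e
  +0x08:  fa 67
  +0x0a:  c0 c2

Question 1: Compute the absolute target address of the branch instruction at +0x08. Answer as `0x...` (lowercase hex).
0xddd2

@+08  little-endian(fa 67) = 0x67fa
  top 6b → 0x19 → jmp [J]
  [9:0] imm=1018 (s10→-6) = #-6
  target = base 0xddce + off 0x08 + 2 + imm -6 = 0xddd2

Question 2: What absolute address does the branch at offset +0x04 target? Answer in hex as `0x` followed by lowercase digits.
0xddd2

[04] fe 67 → 0x67fe
  top 6b → 0x19 → jmp [J]
  [9:0] imm=1022 (s10→-2) = #-2
  target = base 0xddce + off 0x04 + 2 + imm -2 = 0xddd2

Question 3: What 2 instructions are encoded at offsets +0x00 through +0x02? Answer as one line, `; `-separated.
@+00  little-endian(80 3d) = 0x3d80
  op=0x3d80>>10=0xf ⇒ decr (R)
  rd@[9:7]=0x3 ⇒ d
@+02  little-endian(30 e1) = 0xe130
  op=0xe130>>10=0x38 ⇒ sub (RR)
  rd@[9:7]=0x2 ⇒ c
  rs@[6:4]=0x3 ⇒ d

decr d; sub c, d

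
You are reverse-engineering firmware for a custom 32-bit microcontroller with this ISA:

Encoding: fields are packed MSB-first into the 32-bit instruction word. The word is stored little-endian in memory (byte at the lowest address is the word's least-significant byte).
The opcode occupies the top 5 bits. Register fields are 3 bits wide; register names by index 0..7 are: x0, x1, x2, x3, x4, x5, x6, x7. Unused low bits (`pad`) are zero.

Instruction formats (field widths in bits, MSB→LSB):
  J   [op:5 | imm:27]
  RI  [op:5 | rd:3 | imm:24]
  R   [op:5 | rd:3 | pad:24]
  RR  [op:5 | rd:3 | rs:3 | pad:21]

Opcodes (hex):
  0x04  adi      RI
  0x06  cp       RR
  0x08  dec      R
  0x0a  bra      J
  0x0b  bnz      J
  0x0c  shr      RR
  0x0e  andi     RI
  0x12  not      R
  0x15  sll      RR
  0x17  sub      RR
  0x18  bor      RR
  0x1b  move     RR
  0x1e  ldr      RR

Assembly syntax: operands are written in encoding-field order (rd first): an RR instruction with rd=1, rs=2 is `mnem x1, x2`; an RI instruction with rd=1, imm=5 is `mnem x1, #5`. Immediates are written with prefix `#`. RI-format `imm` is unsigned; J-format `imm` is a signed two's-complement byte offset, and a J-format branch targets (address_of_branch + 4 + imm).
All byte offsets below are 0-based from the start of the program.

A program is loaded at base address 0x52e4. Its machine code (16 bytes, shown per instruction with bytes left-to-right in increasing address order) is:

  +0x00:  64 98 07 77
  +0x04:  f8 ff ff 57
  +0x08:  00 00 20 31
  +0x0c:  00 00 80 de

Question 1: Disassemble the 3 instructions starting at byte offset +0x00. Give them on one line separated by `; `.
andi x7, #497764; bra #-8; cp x1, x1

@+00  little-endian(64 98 07 77) = 0x77079864
  top 5b → 0xe → andi [RI]
  [26:24] rd=7 = x7
  [23:0] imm=497764 = #497764
@+04  little-endian(f8 ff ff 57) = 0x57fffff8
  top 5b → 0xa → bra [J]
  [26:0] imm=134217720 (s27→-8) = #-8
@+08  little-endian(00 00 20 31) = 0x31200000
  top 5b → 0x6 → cp [RR]
  [26:24] rd=1 = x1
  [23:21] rs=1 = x1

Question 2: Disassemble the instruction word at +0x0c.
move x6, x4

off 0x0c: read 00 00 80 de as little → 0xde800000
  op=0xde800000>>27=0x1b ⇒ move (RR)
  rd@[26:24]=0x6 ⇒ x6
  rs@[23:21]=0x4 ⇒ x4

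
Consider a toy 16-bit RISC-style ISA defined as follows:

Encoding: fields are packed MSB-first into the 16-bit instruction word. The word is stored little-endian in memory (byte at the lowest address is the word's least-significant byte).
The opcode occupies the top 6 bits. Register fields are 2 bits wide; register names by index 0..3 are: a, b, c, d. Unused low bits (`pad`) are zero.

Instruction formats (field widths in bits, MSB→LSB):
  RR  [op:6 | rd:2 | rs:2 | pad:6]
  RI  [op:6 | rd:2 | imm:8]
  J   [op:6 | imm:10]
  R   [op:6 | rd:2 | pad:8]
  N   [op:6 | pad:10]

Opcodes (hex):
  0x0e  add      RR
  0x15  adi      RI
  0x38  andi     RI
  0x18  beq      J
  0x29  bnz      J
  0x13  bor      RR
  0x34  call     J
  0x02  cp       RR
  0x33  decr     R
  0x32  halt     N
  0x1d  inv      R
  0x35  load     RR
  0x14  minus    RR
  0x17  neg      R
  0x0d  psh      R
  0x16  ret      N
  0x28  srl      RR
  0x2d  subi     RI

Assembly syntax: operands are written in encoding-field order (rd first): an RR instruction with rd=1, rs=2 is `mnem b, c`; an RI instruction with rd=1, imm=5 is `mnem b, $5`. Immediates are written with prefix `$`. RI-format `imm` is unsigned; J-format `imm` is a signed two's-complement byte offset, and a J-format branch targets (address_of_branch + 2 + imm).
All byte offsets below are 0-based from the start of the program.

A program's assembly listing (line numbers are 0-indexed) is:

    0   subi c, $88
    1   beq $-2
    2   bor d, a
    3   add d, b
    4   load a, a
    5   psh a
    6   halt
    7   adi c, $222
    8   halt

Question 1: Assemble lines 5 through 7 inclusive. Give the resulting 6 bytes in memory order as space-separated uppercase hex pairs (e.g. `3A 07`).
00 34 00 C8 DE 56

L5: psh op=0xd:6|rd=0:2|pad=0:8 ⇒ 0x3400 ⇒ little 00 34
L6: halt op=0x32:6|pad=0:10 ⇒ 0xc800 ⇒ little 00 c8
L7: adi op=0x15:6|rd=2:2|imm=222:8 ⇒ 0x56de ⇒ little de 56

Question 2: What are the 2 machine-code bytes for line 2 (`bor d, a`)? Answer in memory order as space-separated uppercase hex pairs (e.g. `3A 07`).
2. bor fields op=0x13:6|rd=3:2|rs=0:2|pad=0:6 → word 4f00h → 00 4f

00 4F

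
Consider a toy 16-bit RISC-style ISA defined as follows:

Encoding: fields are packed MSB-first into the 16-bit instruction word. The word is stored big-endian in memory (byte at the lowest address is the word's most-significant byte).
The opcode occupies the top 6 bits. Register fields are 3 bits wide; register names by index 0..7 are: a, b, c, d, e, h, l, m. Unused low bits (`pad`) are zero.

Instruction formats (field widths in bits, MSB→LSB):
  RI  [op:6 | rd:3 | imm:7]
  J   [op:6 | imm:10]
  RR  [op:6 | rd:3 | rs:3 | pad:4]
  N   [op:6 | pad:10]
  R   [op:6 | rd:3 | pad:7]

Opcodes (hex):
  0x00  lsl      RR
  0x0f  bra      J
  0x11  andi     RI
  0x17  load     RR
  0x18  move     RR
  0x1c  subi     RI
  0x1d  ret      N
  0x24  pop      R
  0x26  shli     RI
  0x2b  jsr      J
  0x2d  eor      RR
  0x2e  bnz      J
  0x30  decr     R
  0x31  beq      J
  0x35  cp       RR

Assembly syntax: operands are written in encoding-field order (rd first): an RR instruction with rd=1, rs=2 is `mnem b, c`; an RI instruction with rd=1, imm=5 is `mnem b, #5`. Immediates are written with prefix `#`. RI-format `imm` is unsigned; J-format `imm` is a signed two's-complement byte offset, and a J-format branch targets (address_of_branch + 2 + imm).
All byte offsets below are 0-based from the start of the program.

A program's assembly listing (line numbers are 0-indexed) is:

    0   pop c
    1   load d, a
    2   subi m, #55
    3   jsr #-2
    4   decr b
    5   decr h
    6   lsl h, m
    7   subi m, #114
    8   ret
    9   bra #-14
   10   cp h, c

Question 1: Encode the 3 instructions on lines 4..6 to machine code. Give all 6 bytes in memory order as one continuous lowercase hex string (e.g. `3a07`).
c080c28002f0

4. decr fields op=0x30:6|rd=1:3|pad=0:7 → word c080h → c0 80
5. decr fields op=0x30:6|rd=5:3|pad=0:7 → word c280h → c2 80
6. lsl fields op=0x0:6|rd=5:3|rs=7:3|pad=0:4 → word 02f0h → 02 f0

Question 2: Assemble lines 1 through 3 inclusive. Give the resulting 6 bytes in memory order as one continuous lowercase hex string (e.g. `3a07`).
5d8073b7affe

1. load fields op=0x17:6|rd=3:3|rs=0:3|pad=0:4 → word 5d80h → 5d 80
2. subi fields op=0x1c:6|rd=7:3|imm=55:7 → word 73b7h → 73 b7
3. jsr fields op=0x2b:6|imm=-2:10 → word affeh → af fe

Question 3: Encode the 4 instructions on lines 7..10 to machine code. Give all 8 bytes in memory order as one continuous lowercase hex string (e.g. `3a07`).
7. subi fields op=0x1c:6|rd=7:3|imm=114:7 → word 73f2h → 73 f2
8. ret fields op=0x1d:6|pad=0:10 → word 7400h → 74 00
9. bra fields op=0xf:6|imm=-14:10 → word 3ff2h → 3f f2
10. cp fields op=0x35:6|rd=5:3|rs=2:3|pad=0:4 → word d6a0h → d6 a0

73f274003ff2d6a0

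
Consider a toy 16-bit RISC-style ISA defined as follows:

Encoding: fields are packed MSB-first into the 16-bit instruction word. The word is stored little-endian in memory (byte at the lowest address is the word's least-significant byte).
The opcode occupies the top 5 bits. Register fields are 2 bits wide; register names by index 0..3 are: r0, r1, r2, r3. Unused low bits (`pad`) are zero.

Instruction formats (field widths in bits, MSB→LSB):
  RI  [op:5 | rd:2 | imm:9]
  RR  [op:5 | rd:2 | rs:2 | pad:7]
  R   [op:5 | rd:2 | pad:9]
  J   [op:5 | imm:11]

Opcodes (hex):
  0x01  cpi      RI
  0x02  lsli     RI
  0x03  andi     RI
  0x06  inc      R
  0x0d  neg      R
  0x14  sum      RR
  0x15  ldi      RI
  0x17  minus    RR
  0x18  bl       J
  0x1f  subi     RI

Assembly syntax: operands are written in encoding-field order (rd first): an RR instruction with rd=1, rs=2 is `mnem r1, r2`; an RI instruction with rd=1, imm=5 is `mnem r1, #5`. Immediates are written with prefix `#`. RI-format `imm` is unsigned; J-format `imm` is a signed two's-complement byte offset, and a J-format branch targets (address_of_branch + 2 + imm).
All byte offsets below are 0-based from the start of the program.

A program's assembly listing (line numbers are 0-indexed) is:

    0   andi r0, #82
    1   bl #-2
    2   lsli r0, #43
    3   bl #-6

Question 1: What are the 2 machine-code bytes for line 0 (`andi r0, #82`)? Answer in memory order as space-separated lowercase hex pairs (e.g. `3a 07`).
52 18

line 0 (andi): pack op=0x3:5|rd=0:2|imm=82:9 = 0x1852; little→ 52 18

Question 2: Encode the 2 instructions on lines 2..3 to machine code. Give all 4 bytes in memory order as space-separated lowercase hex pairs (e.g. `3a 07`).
L2: lsli op=0x2:5|rd=0:2|imm=43:9 ⇒ 0x102b ⇒ little 2b 10
L3: bl op=0x18:5|imm=-6:11 ⇒ 0xc7fa ⇒ little fa c7

2b 10 fa c7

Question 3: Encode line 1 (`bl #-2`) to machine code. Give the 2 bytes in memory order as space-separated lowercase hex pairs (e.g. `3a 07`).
fe c7

1. bl fields op=0x18:5|imm=-2:11 → word c7feh → fe c7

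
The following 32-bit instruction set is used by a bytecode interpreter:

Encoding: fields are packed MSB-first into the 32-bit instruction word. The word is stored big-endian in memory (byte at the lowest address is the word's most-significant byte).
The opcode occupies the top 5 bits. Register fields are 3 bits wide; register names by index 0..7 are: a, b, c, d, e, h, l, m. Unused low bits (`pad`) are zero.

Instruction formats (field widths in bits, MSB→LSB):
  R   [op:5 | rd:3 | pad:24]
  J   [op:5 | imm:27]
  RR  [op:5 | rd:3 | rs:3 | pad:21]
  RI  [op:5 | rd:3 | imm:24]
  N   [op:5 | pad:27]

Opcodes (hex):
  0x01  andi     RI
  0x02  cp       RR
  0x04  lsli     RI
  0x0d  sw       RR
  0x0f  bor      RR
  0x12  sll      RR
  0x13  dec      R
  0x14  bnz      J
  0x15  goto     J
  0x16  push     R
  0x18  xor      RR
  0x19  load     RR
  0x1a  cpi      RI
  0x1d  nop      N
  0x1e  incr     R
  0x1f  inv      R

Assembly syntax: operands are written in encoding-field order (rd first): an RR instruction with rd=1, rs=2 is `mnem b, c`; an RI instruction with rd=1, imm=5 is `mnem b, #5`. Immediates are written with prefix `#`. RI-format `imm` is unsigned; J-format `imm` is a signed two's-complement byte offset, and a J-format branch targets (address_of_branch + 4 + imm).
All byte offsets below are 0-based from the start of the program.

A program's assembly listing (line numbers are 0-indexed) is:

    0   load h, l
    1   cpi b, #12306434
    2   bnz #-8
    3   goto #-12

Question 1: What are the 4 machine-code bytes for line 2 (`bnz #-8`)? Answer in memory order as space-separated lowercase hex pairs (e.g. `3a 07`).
a7 ff ff f8

L2: bnz op=0x14:5|imm=-8:27 ⇒ 0xa7fffff8 ⇒ big a7 ff ff f8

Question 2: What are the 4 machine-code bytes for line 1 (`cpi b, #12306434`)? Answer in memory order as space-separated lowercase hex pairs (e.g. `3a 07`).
line 1 (cpi): pack op=0x1a:5|rd=1:3|imm=12306434:24 = 0xd1bbc802; big→ d1 bb c8 02

d1 bb c8 02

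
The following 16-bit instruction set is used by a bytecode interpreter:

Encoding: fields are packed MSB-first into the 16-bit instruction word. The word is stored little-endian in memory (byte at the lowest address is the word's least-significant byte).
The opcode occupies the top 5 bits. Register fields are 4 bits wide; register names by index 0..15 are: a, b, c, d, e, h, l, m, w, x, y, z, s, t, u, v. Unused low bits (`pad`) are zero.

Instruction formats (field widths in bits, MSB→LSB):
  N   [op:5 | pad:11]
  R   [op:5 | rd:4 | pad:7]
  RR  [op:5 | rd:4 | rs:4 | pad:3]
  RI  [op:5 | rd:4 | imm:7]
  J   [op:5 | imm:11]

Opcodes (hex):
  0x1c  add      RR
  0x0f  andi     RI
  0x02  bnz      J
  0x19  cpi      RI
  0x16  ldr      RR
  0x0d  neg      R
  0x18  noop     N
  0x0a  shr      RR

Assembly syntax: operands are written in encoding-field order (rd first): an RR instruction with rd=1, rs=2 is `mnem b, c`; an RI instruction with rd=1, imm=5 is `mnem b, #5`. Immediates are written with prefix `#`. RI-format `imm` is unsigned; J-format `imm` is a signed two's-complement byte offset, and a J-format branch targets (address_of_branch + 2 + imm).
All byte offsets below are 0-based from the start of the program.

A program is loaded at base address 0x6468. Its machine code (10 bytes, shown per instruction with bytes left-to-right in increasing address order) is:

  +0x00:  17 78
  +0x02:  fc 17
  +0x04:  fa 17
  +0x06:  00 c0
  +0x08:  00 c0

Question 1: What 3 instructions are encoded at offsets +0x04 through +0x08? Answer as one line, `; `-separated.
bnz #-6; noop; noop

+0x04: fa 17 ⇒ word 0x17fa (little)
  opcode bits[15:11]=0x2: bnz/J
  [10:0] imm=2042 (s11→-6) = #-6
+0x06: 00 c0 ⇒ word 0xc000 (little)
  opcode bits[15:11]=0x18: noop/N
+0x08: 00 c0 ⇒ word 0xc000 (little)
  opcode bits[15:11]=0x18: noop/N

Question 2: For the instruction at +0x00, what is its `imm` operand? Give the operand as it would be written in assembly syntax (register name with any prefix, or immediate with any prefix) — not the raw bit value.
@+00  little-endian(17 78) = 0x7817
  opcode bits[15:11]=0xf: andi/RI
  rd: (w>>7)&0xf=0x0 → a
  imm: (w>>0)&0x7f=0x17 → #23

#23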